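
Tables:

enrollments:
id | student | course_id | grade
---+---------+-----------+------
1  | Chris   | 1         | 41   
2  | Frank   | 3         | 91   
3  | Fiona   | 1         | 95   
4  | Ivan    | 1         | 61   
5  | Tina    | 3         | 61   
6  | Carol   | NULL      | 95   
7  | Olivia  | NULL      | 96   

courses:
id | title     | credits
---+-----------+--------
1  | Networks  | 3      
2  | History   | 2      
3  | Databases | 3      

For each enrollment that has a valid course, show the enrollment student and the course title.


INNER JOIN keeps only enrollments rows whose course_id matches an id in courses. Walk through each enrollment:
  - enrollment 1 (Chris): course_id=1 -> matches Networks
  - enrollment 2 (Frank): course_id=3 -> matches Databases
  - enrollment 3 (Fiona): course_id=1 -> matches Networks
  - enrollment 4 (Ivan): course_id=1 -> matches Networks
  - enrollment 5 (Tina): course_id=3 -> matches Databases
  - enrollment 6 (Carol): course_id=NULL, no match -> dropped
  - enrollment 7 (Olivia): course_id=NULL, no match -> dropped
So 2 of 7 rows are dropped.

SQL:
SELECT a.student, b.title AS course
FROM enrollments a
INNER JOIN courses b ON a.course_id = b.id

Result:
student | course   
--------+----------
Chris   | Networks 
Frank   | Databases
Fiona   | Networks 
Ivan    | Networks 
Tina    | Databases


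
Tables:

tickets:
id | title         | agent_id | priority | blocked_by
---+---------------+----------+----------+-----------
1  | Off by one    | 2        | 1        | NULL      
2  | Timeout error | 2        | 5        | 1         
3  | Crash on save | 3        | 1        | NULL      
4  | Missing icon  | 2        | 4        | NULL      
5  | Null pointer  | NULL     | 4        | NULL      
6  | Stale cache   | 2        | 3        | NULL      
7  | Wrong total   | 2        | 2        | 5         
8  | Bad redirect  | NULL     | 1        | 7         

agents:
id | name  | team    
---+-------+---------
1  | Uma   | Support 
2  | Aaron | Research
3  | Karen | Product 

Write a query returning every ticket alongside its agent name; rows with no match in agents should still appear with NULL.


LEFT JOIN keeps every row from tickets (the left table); where agent_id has no match in agents, the agent columns become NULL. Walk through each ticket:
  - ticket 1 (Off by one): agent_id=2 -> matches Aaron
  - ticket 2 (Timeout error): agent_id=2 -> matches Aaron
  - ticket 3 (Crash on save): agent_id=3 -> matches Karen
  - ticket 4 (Missing icon): agent_id=2 -> matches Aaron
  - ticket 5 (Null pointer): agent_id=NULL, no match -> kept with NULL
  - ticket 6 (Stale cache): agent_id=2 -> matches Aaron
  - ticket 7 (Wrong total): agent_id=2 -> matches Aaron
  - ticket 8 (Bad redirect): agent_id=NULL, no match -> kept with NULL
All 8 rows appear; 2 have NULL agent.

SQL:
SELECT a.title, b.name AS agent
FROM tickets a
LEFT JOIN agents b ON a.agent_id = b.id

Result:
title         | agent
--------------+------
Off by one    | Aaron
Timeout error | Aaron
Crash on save | Karen
Missing icon  | Aaron
Null pointer  | NULL 
Stale cache   | Aaron
Wrong total   | Aaron
Bad redirect  | NULL 


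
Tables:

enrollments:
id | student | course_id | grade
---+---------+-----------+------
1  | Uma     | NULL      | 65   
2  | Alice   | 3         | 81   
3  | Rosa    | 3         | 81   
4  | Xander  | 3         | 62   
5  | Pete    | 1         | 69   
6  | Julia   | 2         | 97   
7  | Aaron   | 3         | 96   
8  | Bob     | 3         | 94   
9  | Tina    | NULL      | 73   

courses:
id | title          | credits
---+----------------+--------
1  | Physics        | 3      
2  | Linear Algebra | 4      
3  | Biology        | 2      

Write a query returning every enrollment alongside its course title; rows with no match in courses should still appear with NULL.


LEFT JOIN keeps every row from enrollments (the left table); where course_id has no match in courses, the course columns become NULL. Walk through each enrollment:
  - enrollment 1 (Uma): course_id=NULL, no match -> kept with NULL
  - enrollment 2 (Alice): course_id=3 -> matches Biology
  - enrollment 3 (Rosa): course_id=3 -> matches Biology
  - enrollment 4 (Xander): course_id=3 -> matches Biology
  - enrollment 5 (Pete): course_id=1 -> matches Physics
  - enrollment 6 (Julia): course_id=2 -> matches Linear Algebra
  - enrollment 7 (Aaron): course_id=3 -> matches Biology
  - enrollment 8 (Bob): course_id=3 -> matches Biology
  - enrollment 9 (Tina): course_id=NULL, no match -> kept with NULL
All 9 rows appear; 2 have NULL course.

SQL:
SELECT a.student, b.title AS course
FROM enrollments a
LEFT JOIN courses b ON a.course_id = b.id

Result:
student | course        
--------+---------------
Uma     | NULL          
Alice   | Biology       
Rosa    | Biology       
Xander  | Biology       
Pete    | Physics       
Julia   | Linear Algebra
Aaron   | Biology       
Bob     | Biology       
Tina    | NULL          


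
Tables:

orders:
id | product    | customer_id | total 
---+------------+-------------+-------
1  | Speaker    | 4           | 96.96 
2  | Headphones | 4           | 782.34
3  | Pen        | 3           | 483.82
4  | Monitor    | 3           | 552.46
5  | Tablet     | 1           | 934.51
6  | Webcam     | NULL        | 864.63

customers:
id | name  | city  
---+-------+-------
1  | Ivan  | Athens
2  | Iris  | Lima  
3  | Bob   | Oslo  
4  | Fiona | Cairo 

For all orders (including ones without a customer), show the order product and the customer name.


LEFT JOIN keeps every row from orders (the left table); where customer_id has no match in customers, the customer columns become NULL. Walk through each order:
  - order 1 (Speaker): customer_id=4 -> matches Fiona
  - order 2 (Headphones): customer_id=4 -> matches Fiona
  - order 3 (Pen): customer_id=3 -> matches Bob
  - order 4 (Monitor): customer_id=3 -> matches Bob
  - order 5 (Tablet): customer_id=1 -> matches Ivan
  - order 6 (Webcam): customer_id=NULL, no match -> kept with NULL
All 6 rows appear; 1 has NULL customer.

SQL:
SELECT a.product, b.name AS customer
FROM orders a
LEFT JOIN customers b ON a.customer_id = b.id

Result:
product    | customer
-----------+---------
Speaker    | Fiona   
Headphones | Fiona   
Pen        | Bob     
Monitor    | Bob     
Tablet     | Ivan    
Webcam     | NULL    


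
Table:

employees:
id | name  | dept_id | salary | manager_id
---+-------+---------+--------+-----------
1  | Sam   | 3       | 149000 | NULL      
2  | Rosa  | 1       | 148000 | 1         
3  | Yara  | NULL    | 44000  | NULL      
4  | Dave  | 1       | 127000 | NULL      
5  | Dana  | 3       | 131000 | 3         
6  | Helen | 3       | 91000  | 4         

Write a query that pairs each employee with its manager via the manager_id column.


This is a self-join: employees is joined to a second copy of itself, matching each row's manager_id to another row's id. Use LEFT JOIN so rows with manager_id=NULL are kept.
  - employee 1 (Sam): manager_id=NULL -> NULL
  - employee 2 (Rosa): manager_id=1 -> Sam
  - employee 3 (Yara): manager_id=NULL -> NULL
  - employee 4 (Dave): manager_id=NULL -> NULL
  - employee 5 (Dana): manager_id=3 -> Yara
  - employee 6 (Helen): manager_id=4 -> Dave

SQL:
SELECT a.name AS item, b.name AS manager
FROM employees a
LEFT JOIN employees b ON a.manager_id = b.id

Result:
item  | manager
------+--------
Sam   | NULL   
Rosa  | Sam    
Yara  | NULL   
Dave  | NULL   
Dana  | Yara   
Helen | Dave   


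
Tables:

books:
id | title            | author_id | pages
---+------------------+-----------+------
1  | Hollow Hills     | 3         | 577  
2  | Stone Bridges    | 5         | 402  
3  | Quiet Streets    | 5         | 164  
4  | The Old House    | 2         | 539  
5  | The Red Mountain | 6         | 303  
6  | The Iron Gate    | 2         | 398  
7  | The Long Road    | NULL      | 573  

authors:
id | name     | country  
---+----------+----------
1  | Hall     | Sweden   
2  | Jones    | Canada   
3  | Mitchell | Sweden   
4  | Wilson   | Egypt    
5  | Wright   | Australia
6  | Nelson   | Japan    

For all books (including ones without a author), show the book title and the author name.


LEFT JOIN keeps every row from books (the left table); where author_id has no match in authors, the author columns become NULL. Walk through each book:
  - book 1 (Hollow Hills): author_id=3 -> matches Mitchell
  - book 2 (Stone Bridges): author_id=5 -> matches Wright
  - book 3 (Quiet Streets): author_id=5 -> matches Wright
  - book 4 (The Old House): author_id=2 -> matches Jones
  - book 5 (The Red Mountain): author_id=6 -> matches Nelson
  - book 6 (The Iron Gate): author_id=2 -> matches Jones
  - book 7 (The Long Road): author_id=NULL, no match -> kept with NULL
All 7 rows appear; 1 has NULL author.

SQL:
SELECT a.title, b.name AS author
FROM books a
LEFT JOIN authors b ON a.author_id = b.id

Result:
title            | author  
-----------------+---------
Hollow Hills     | Mitchell
Stone Bridges    | Wright  
Quiet Streets    | Wright  
The Old House    | Jones   
The Red Mountain | Nelson  
The Iron Gate    | Jones   
The Long Road    | NULL    


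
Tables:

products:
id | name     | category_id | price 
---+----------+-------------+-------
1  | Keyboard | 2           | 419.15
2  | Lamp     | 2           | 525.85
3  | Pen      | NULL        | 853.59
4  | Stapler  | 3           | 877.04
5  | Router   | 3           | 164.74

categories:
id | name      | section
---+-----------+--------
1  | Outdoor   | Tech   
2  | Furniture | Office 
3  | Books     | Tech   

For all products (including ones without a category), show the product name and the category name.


LEFT JOIN keeps every row from products (the left table); where category_id has no match in categories, the category columns become NULL. Walk through each product:
  - product 1 (Keyboard): category_id=2 -> matches Furniture
  - product 2 (Lamp): category_id=2 -> matches Furniture
  - product 3 (Pen): category_id=NULL, no match -> kept with NULL
  - product 4 (Stapler): category_id=3 -> matches Books
  - product 5 (Router): category_id=3 -> matches Books
All 5 rows appear; 1 has NULL category.

SQL:
SELECT a.name, b.name AS category
FROM products a
LEFT JOIN categories b ON a.category_id = b.id

Result:
name     | category 
---------+----------
Keyboard | Furniture
Lamp     | Furniture
Pen      | NULL     
Stapler  | Books    
Router   | Books    


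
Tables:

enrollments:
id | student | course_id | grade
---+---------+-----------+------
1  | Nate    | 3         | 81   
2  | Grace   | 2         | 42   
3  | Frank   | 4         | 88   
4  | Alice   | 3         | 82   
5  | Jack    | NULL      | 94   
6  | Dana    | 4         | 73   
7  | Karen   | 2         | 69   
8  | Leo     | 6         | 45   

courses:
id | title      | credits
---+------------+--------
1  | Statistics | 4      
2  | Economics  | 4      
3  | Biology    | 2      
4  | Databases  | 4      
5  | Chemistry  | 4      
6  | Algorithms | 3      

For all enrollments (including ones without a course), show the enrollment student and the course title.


LEFT JOIN keeps every row from enrollments (the left table); where course_id has no match in courses, the course columns become NULL. Walk through each enrollment:
  - enrollment 1 (Nate): course_id=3 -> matches Biology
  - enrollment 2 (Grace): course_id=2 -> matches Economics
  - enrollment 3 (Frank): course_id=4 -> matches Databases
  - enrollment 4 (Alice): course_id=3 -> matches Biology
  - enrollment 5 (Jack): course_id=NULL, no match -> kept with NULL
  - enrollment 6 (Dana): course_id=4 -> matches Databases
  - enrollment 7 (Karen): course_id=2 -> matches Economics
  - enrollment 8 (Leo): course_id=6 -> matches Algorithms
All 8 rows appear; 1 has NULL course.

SQL:
SELECT a.student, b.title AS course
FROM enrollments a
LEFT JOIN courses b ON a.course_id = b.id

Result:
student | course    
--------+-----------
Nate    | Biology   
Grace   | Economics 
Frank   | Databases 
Alice   | Biology   
Jack    | NULL      
Dana    | Databases 
Karen   | Economics 
Leo     | Algorithms


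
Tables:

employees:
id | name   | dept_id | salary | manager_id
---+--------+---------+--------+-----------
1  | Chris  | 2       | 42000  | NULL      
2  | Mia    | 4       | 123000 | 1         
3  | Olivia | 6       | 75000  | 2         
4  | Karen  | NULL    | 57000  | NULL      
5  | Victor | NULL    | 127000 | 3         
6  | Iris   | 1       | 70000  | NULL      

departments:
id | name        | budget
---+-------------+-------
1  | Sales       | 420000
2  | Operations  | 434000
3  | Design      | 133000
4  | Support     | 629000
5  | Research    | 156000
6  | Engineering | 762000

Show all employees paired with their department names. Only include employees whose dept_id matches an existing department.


INNER JOIN keeps only employees rows whose dept_id matches an id in departments. Walk through each employee:
  - employee 1 (Chris): dept_id=2 -> matches Operations
  - employee 2 (Mia): dept_id=4 -> matches Support
  - employee 3 (Olivia): dept_id=6 -> matches Engineering
  - employee 4 (Karen): dept_id=NULL, no match -> dropped
  - employee 5 (Victor): dept_id=NULL, no match -> dropped
  - employee 6 (Iris): dept_id=1 -> matches Sales
So 2 of 6 rows are dropped.

SQL:
SELECT a.name, b.name AS department
FROM employees a
INNER JOIN departments b ON a.dept_id = b.id

Result:
name   | department 
-------+------------
Chris  | Operations 
Mia    | Support    
Olivia | Engineering
Iris   | Sales      


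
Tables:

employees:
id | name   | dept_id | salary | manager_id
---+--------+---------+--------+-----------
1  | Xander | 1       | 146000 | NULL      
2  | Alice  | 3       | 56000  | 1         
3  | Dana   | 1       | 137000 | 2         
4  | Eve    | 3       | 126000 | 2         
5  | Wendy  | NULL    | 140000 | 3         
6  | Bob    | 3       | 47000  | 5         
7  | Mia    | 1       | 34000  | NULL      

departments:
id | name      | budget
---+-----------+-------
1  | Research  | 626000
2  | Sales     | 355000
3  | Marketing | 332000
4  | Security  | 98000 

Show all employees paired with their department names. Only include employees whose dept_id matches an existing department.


INNER JOIN keeps only employees rows whose dept_id matches an id in departments. Walk through each employee:
  - employee 1 (Xander): dept_id=1 -> matches Research
  - employee 2 (Alice): dept_id=3 -> matches Marketing
  - employee 3 (Dana): dept_id=1 -> matches Research
  - employee 4 (Eve): dept_id=3 -> matches Marketing
  - employee 5 (Wendy): dept_id=NULL, no match -> dropped
  - employee 6 (Bob): dept_id=3 -> matches Marketing
  - employee 7 (Mia): dept_id=1 -> matches Research
So 1 of 7 rows is dropped.

SQL:
SELECT a.name, b.name AS department
FROM employees a
INNER JOIN departments b ON a.dept_id = b.id

Result:
name   | department
-------+-----------
Xander | Research  
Alice  | Marketing 
Dana   | Research  
Eve    | Marketing 
Bob    | Marketing 
Mia    | Research  


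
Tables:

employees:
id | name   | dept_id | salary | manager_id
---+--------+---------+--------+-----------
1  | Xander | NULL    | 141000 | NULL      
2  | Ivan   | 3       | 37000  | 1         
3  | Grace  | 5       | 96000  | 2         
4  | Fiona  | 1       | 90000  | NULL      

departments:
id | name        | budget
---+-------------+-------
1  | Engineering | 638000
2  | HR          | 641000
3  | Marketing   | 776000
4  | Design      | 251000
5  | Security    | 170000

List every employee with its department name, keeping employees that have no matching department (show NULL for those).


LEFT JOIN keeps every row from employees (the left table); where dept_id has no match in departments, the department columns become NULL. Walk through each employee:
  - employee 1 (Xander): dept_id=NULL, no match -> kept with NULL
  - employee 2 (Ivan): dept_id=3 -> matches Marketing
  - employee 3 (Grace): dept_id=5 -> matches Security
  - employee 4 (Fiona): dept_id=1 -> matches Engineering
All 4 rows appear; 1 has NULL department.

SQL:
SELECT a.name, b.name AS department
FROM employees a
LEFT JOIN departments b ON a.dept_id = b.id

Result:
name   | department 
-------+------------
Xander | NULL       
Ivan   | Marketing  
Grace  | Security   
Fiona  | Engineering


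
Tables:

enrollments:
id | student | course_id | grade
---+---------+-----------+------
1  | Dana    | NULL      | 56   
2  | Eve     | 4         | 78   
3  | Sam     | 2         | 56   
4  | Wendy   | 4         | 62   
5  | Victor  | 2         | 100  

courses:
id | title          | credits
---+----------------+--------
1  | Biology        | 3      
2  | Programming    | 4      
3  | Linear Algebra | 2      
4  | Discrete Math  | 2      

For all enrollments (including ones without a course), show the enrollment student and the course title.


LEFT JOIN keeps every row from enrollments (the left table); where course_id has no match in courses, the course columns become NULL. Walk through each enrollment:
  - enrollment 1 (Dana): course_id=NULL, no match -> kept with NULL
  - enrollment 2 (Eve): course_id=4 -> matches Discrete Math
  - enrollment 3 (Sam): course_id=2 -> matches Programming
  - enrollment 4 (Wendy): course_id=4 -> matches Discrete Math
  - enrollment 5 (Victor): course_id=2 -> matches Programming
All 5 rows appear; 1 has NULL course.

SQL:
SELECT a.student, b.title AS course
FROM enrollments a
LEFT JOIN courses b ON a.course_id = b.id

Result:
student | course       
--------+--------------
Dana    | NULL         
Eve     | Discrete Math
Sam     | Programming  
Wendy   | Discrete Math
Victor  | Programming  


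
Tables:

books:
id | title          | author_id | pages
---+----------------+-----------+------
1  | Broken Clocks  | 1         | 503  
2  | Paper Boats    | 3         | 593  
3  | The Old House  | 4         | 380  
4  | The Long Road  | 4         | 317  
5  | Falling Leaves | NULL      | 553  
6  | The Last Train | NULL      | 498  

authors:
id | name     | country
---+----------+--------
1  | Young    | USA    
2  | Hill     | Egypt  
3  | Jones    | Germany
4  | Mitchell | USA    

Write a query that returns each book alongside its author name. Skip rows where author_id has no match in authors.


INNER JOIN keeps only books rows whose author_id matches an id in authors. Walk through each book:
  - book 1 (Broken Clocks): author_id=1 -> matches Young
  - book 2 (Paper Boats): author_id=3 -> matches Jones
  - book 3 (The Old House): author_id=4 -> matches Mitchell
  - book 4 (The Long Road): author_id=4 -> matches Mitchell
  - book 5 (Falling Leaves): author_id=NULL, no match -> dropped
  - book 6 (The Last Train): author_id=NULL, no match -> dropped
So 2 of 6 rows are dropped.

SQL:
SELECT a.title, b.name AS author
FROM books a
INNER JOIN authors b ON a.author_id = b.id

Result:
title         | author  
--------------+---------
Broken Clocks | Young   
Paper Boats   | Jones   
The Old House | Mitchell
The Long Road | Mitchell


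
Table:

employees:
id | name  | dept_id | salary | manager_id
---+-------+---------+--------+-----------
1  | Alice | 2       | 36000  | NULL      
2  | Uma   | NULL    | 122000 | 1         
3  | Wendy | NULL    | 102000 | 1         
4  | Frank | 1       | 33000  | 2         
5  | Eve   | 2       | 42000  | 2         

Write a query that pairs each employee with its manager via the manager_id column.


This is a self-join: employees is joined to a second copy of itself, matching each row's manager_id to another row's id. Use LEFT JOIN so rows with manager_id=NULL are kept.
  - employee 1 (Alice): manager_id=NULL -> NULL
  - employee 2 (Uma): manager_id=1 -> Alice
  - employee 3 (Wendy): manager_id=1 -> Alice
  - employee 4 (Frank): manager_id=2 -> Uma
  - employee 5 (Eve): manager_id=2 -> Uma

SQL:
SELECT a.name AS item, b.name AS manager
FROM employees a
LEFT JOIN employees b ON a.manager_id = b.id

Result:
item  | manager
------+--------
Alice | NULL   
Uma   | Alice  
Wendy | Alice  
Frank | Uma    
Eve   | Uma    


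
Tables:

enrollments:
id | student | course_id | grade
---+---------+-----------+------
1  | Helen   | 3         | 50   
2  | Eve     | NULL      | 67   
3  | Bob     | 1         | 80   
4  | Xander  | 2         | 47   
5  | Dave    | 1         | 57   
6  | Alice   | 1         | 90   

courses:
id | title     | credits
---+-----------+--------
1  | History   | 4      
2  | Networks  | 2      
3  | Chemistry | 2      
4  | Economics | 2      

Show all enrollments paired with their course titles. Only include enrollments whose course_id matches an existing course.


INNER JOIN keeps only enrollments rows whose course_id matches an id in courses. Walk through each enrollment:
  - enrollment 1 (Helen): course_id=3 -> matches Chemistry
  - enrollment 2 (Eve): course_id=NULL, no match -> dropped
  - enrollment 3 (Bob): course_id=1 -> matches History
  - enrollment 4 (Xander): course_id=2 -> matches Networks
  - enrollment 5 (Dave): course_id=1 -> matches History
  - enrollment 6 (Alice): course_id=1 -> matches History
So 1 of 6 rows is dropped.

SQL:
SELECT a.student, b.title AS course
FROM enrollments a
INNER JOIN courses b ON a.course_id = b.id

Result:
student | course   
--------+----------
Helen   | Chemistry
Bob     | History  
Xander  | Networks 
Dave    | History  
Alice   | History  


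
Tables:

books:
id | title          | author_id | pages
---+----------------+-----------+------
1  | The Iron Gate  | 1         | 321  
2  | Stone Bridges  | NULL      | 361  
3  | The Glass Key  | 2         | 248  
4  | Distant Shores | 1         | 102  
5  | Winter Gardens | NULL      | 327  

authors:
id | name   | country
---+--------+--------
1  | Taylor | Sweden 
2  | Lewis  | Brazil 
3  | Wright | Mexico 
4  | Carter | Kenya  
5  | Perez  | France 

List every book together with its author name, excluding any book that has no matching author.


INNER JOIN keeps only books rows whose author_id matches an id in authors. Walk through each book:
  - book 1 (The Iron Gate): author_id=1 -> matches Taylor
  - book 2 (Stone Bridges): author_id=NULL, no match -> dropped
  - book 3 (The Glass Key): author_id=2 -> matches Lewis
  - book 4 (Distant Shores): author_id=1 -> matches Taylor
  - book 5 (Winter Gardens): author_id=NULL, no match -> dropped
So 2 of 5 rows are dropped.

SQL:
SELECT a.title, b.name AS author
FROM books a
INNER JOIN authors b ON a.author_id = b.id

Result:
title          | author
---------------+-------
The Iron Gate  | Taylor
The Glass Key  | Lewis 
Distant Shores | Taylor


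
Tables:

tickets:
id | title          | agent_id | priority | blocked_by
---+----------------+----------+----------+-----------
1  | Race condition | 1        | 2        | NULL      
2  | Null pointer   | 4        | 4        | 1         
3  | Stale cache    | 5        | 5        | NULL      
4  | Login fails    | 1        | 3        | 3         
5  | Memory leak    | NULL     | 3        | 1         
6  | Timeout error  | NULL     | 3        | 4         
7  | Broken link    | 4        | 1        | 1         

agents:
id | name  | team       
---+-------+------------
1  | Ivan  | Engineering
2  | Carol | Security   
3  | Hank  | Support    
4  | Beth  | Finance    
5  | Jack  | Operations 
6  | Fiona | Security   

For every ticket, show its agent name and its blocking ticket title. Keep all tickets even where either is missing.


Two LEFT JOINs from the same base table tickets: one to agents via agent_id, one to tickets itself via blocked_by. Both are LEFT so every ticket is preserved.
Match against agents:
  - ticket 1 (Race condition): agent_id=1 -> matches Ivan
  - ticket 2 (Null pointer): agent_id=4 -> matches Beth
  - ticket 3 (Stale cache): agent_id=5 -> matches Jack
  - ticket 4 (Login fails): agent_id=1 -> matches Ivan
  - ticket 5 (Memory leak): agent_id=NULL, no match -> kept with NULL
  - ticket 6 (Timeout error): agent_id=NULL, no match -> kept with NULL
  - ticket 7 (Broken link): agent_id=4 -> matches Beth
Match against tickets (self):
  - ticket 1 (Race condition): blocked_by=NULL -> NULL
  - ticket 2 (Null pointer): blocked_by=1 -> Race condition
  - ticket 3 (Stale cache): blocked_by=NULL -> NULL
  - ticket 4 (Login fails): blocked_by=3 -> Stale cache
  - ticket 5 (Memory leak): blocked_by=1 -> Race condition
  - ticket 6 (Timeout error): blocked_by=4 -> Login fails
  - ticket 7 (Broken link): blocked_by=1 -> Race condition

SQL:
SELECT a.title, b.name AS agent, c.title AS blocked_by
FROM tickets a
LEFT JOIN agents b ON a.agent_id = b.id
LEFT JOIN tickets c ON a.blocked_by = c.id

Result:
title          | agent | blocked_by    
---------------+-------+---------------
Race condition | Ivan  | NULL          
Null pointer   | Beth  | Race condition
Stale cache    | Jack  | NULL          
Login fails    | Ivan  | Stale cache   
Memory leak    | NULL  | Race condition
Timeout error  | NULL  | Login fails   
Broken link    | Beth  | Race condition


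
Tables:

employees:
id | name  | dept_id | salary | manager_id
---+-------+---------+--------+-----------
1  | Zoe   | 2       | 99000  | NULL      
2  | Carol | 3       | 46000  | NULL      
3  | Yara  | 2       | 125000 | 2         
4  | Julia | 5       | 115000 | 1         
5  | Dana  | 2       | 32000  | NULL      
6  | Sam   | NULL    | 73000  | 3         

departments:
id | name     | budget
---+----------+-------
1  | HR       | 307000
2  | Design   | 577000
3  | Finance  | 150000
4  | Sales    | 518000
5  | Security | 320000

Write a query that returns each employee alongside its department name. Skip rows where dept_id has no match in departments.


INNER JOIN keeps only employees rows whose dept_id matches an id in departments. Walk through each employee:
  - employee 1 (Zoe): dept_id=2 -> matches Design
  - employee 2 (Carol): dept_id=3 -> matches Finance
  - employee 3 (Yara): dept_id=2 -> matches Design
  - employee 4 (Julia): dept_id=5 -> matches Security
  - employee 5 (Dana): dept_id=2 -> matches Design
  - employee 6 (Sam): dept_id=NULL, no match -> dropped
So 1 of 6 rows is dropped.

SQL:
SELECT a.name, b.name AS department
FROM employees a
INNER JOIN departments b ON a.dept_id = b.id

Result:
name  | department
------+-----------
Zoe   | Design    
Carol | Finance   
Yara  | Design    
Julia | Security  
Dana  | Design    


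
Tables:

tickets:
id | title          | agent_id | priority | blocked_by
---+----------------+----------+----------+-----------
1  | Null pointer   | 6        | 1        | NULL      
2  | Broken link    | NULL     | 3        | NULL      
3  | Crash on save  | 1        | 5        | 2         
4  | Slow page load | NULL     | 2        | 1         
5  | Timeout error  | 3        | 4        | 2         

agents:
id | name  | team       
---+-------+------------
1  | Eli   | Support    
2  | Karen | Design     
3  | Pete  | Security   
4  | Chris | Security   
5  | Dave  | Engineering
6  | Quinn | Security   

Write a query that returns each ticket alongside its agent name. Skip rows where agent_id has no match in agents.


INNER JOIN keeps only tickets rows whose agent_id matches an id in agents. Walk through each ticket:
  - ticket 1 (Null pointer): agent_id=6 -> matches Quinn
  - ticket 2 (Broken link): agent_id=NULL, no match -> dropped
  - ticket 3 (Crash on save): agent_id=1 -> matches Eli
  - ticket 4 (Slow page load): agent_id=NULL, no match -> dropped
  - ticket 5 (Timeout error): agent_id=3 -> matches Pete
So 2 of 5 rows are dropped.

SQL:
SELECT a.title, b.name AS agent
FROM tickets a
INNER JOIN agents b ON a.agent_id = b.id

Result:
title         | agent
--------------+------
Null pointer  | Quinn
Crash on save | Eli  
Timeout error | Pete 


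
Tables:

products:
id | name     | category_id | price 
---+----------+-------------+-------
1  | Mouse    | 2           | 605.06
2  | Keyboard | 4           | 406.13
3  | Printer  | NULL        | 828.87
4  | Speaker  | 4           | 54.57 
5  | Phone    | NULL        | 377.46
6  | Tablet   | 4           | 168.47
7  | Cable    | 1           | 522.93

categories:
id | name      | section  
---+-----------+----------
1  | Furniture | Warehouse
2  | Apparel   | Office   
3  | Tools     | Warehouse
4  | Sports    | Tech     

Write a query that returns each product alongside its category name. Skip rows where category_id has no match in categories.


INNER JOIN keeps only products rows whose category_id matches an id in categories. Walk through each product:
  - product 1 (Mouse): category_id=2 -> matches Apparel
  - product 2 (Keyboard): category_id=4 -> matches Sports
  - product 3 (Printer): category_id=NULL, no match -> dropped
  - product 4 (Speaker): category_id=4 -> matches Sports
  - product 5 (Phone): category_id=NULL, no match -> dropped
  - product 6 (Tablet): category_id=4 -> matches Sports
  - product 7 (Cable): category_id=1 -> matches Furniture
So 2 of 7 rows are dropped.

SQL:
SELECT a.name, b.name AS category
FROM products a
INNER JOIN categories b ON a.category_id = b.id

Result:
name     | category 
---------+----------
Mouse    | Apparel  
Keyboard | Sports   
Speaker  | Sports   
Tablet   | Sports   
Cable    | Furniture


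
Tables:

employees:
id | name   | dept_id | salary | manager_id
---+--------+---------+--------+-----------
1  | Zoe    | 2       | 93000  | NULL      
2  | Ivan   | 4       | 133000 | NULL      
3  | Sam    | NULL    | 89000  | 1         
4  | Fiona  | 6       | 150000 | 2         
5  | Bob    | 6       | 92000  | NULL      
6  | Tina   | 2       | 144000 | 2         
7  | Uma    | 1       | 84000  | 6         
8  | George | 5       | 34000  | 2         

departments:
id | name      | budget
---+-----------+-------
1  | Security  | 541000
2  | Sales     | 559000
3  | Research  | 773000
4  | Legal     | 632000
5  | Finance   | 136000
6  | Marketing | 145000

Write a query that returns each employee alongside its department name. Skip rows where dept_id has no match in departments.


INNER JOIN keeps only employees rows whose dept_id matches an id in departments. Walk through each employee:
  - employee 1 (Zoe): dept_id=2 -> matches Sales
  - employee 2 (Ivan): dept_id=4 -> matches Legal
  - employee 3 (Sam): dept_id=NULL, no match -> dropped
  - employee 4 (Fiona): dept_id=6 -> matches Marketing
  - employee 5 (Bob): dept_id=6 -> matches Marketing
  - employee 6 (Tina): dept_id=2 -> matches Sales
  - employee 7 (Uma): dept_id=1 -> matches Security
  - employee 8 (George): dept_id=5 -> matches Finance
So 1 of 8 rows is dropped.

SQL:
SELECT a.name, b.name AS department
FROM employees a
INNER JOIN departments b ON a.dept_id = b.id

Result:
name   | department
-------+-----------
Zoe    | Sales     
Ivan   | Legal     
Fiona  | Marketing 
Bob    | Marketing 
Tina   | Sales     
Uma    | Security  
George | Finance   


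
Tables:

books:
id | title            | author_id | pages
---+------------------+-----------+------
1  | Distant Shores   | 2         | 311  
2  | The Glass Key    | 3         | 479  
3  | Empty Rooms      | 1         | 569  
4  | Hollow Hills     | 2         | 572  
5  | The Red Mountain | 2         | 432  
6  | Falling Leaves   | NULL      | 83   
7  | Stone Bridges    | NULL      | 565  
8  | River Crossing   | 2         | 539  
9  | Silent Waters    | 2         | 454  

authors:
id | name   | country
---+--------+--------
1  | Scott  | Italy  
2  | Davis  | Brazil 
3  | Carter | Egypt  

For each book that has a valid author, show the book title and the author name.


INNER JOIN keeps only books rows whose author_id matches an id in authors. Walk through each book:
  - book 1 (Distant Shores): author_id=2 -> matches Davis
  - book 2 (The Glass Key): author_id=3 -> matches Carter
  - book 3 (Empty Rooms): author_id=1 -> matches Scott
  - book 4 (Hollow Hills): author_id=2 -> matches Davis
  - book 5 (The Red Mountain): author_id=2 -> matches Davis
  - book 6 (Falling Leaves): author_id=NULL, no match -> dropped
  - book 7 (Stone Bridges): author_id=NULL, no match -> dropped
  - book 8 (River Crossing): author_id=2 -> matches Davis
  - book 9 (Silent Waters): author_id=2 -> matches Davis
So 2 of 9 rows are dropped.

SQL:
SELECT a.title, b.name AS author
FROM books a
INNER JOIN authors b ON a.author_id = b.id

Result:
title            | author
-----------------+-------
Distant Shores   | Davis 
The Glass Key    | Carter
Empty Rooms      | Scott 
Hollow Hills     | Davis 
The Red Mountain | Davis 
River Crossing   | Davis 
Silent Waters    | Davis 


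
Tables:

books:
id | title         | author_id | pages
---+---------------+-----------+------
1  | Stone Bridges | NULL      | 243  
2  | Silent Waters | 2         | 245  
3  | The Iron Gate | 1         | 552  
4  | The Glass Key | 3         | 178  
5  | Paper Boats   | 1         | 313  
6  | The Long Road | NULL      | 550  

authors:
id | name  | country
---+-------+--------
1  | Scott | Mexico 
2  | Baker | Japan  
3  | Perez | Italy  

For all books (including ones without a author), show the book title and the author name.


LEFT JOIN keeps every row from books (the left table); where author_id has no match in authors, the author columns become NULL. Walk through each book:
  - book 1 (Stone Bridges): author_id=NULL, no match -> kept with NULL
  - book 2 (Silent Waters): author_id=2 -> matches Baker
  - book 3 (The Iron Gate): author_id=1 -> matches Scott
  - book 4 (The Glass Key): author_id=3 -> matches Perez
  - book 5 (Paper Boats): author_id=1 -> matches Scott
  - book 6 (The Long Road): author_id=NULL, no match -> kept with NULL
All 6 rows appear; 2 have NULL author.

SQL:
SELECT a.title, b.name AS author
FROM books a
LEFT JOIN authors b ON a.author_id = b.id

Result:
title         | author
--------------+-------
Stone Bridges | NULL  
Silent Waters | Baker 
The Iron Gate | Scott 
The Glass Key | Perez 
Paper Boats   | Scott 
The Long Road | NULL  


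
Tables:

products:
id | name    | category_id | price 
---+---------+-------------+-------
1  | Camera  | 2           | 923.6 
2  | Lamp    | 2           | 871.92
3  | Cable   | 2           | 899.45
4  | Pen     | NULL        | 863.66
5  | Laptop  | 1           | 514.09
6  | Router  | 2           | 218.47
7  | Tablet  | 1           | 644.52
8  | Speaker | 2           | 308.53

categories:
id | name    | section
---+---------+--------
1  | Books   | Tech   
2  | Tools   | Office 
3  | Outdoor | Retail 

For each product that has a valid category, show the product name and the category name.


INNER JOIN keeps only products rows whose category_id matches an id in categories. Walk through each product:
  - product 1 (Camera): category_id=2 -> matches Tools
  - product 2 (Lamp): category_id=2 -> matches Tools
  - product 3 (Cable): category_id=2 -> matches Tools
  - product 4 (Pen): category_id=NULL, no match -> dropped
  - product 5 (Laptop): category_id=1 -> matches Books
  - product 6 (Router): category_id=2 -> matches Tools
  - product 7 (Tablet): category_id=1 -> matches Books
  - product 8 (Speaker): category_id=2 -> matches Tools
So 1 of 8 rows is dropped.

SQL:
SELECT a.name, b.name AS category
FROM products a
INNER JOIN categories b ON a.category_id = b.id

Result:
name    | category
--------+---------
Camera  | Tools   
Lamp    | Tools   
Cable   | Tools   
Laptop  | Books   
Router  | Tools   
Tablet  | Books   
Speaker | Tools   


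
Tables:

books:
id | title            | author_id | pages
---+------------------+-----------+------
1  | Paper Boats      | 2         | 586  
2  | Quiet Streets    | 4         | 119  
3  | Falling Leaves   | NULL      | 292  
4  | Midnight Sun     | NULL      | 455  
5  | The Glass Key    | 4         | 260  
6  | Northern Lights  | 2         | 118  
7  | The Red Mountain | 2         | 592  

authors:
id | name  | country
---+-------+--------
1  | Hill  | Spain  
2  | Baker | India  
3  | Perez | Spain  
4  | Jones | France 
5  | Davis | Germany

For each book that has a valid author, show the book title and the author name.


INNER JOIN keeps only books rows whose author_id matches an id in authors. Walk through each book:
  - book 1 (Paper Boats): author_id=2 -> matches Baker
  - book 2 (Quiet Streets): author_id=4 -> matches Jones
  - book 3 (Falling Leaves): author_id=NULL, no match -> dropped
  - book 4 (Midnight Sun): author_id=NULL, no match -> dropped
  - book 5 (The Glass Key): author_id=4 -> matches Jones
  - book 6 (Northern Lights): author_id=2 -> matches Baker
  - book 7 (The Red Mountain): author_id=2 -> matches Baker
So 2 of 7 rows are dropped.

SQL:
SELECT a.title, b.name AS author
FROM books a
INNER JOIN authors b ON a.author_id = b.id

Result:
title            | author
-----------------+-------
Paper Boats      | Baker 
Quiet Streets    | Jones 
The Glass Key    | Jones 
Northern Lights  | Baker 
The Red Mountain | Baker 


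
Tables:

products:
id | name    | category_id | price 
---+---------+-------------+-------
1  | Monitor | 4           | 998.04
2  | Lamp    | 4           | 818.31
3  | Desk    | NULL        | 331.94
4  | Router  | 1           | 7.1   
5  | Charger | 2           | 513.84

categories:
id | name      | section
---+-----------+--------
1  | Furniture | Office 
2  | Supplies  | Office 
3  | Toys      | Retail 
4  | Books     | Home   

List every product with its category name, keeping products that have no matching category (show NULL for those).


LEFT JOIN keeps every row from products (the left table); where category_id has no match in categories, the category columns become NULL. Walk through each product:
  - product 1 (Monitor): category_id=4 -> matches Books
  - product 2 (Lamp): category_id=4 -> matches Books
  - product 3 (Desk): category_id=NULL, no match -> kept with NULL
  - product 4 (Router): category_id=1 -> matches Furniture
  - product 5 (Charger): category_id=2 -> matches Supplies
All 5 rows appear; 1 has NULL category.

SQL:
SELECT a.name, b.name AS category
FROM products a
LEFT JOIN categories b ON a.category_id = b.id

Result:
name    | category 
--------+----------
Monitor | Books    
Lamp    | Books    
Desk    | NULL     
Router  | Furniture
Charger | Supplies 


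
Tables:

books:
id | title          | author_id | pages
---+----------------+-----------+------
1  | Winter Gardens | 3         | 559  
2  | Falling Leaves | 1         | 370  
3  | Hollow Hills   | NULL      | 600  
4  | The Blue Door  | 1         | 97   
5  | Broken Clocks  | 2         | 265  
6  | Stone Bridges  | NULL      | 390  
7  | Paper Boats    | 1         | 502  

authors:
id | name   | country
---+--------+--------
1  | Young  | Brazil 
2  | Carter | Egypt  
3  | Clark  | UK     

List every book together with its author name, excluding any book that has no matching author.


INNER JOIN keeps only books rows whose author_id matches an id in authors. Walk through each book:
  - book 1 (Winter Gardens): author_id=3 -> matches Clark
  - book 2 (Falling Leaves): author_id=1 -> matches Young
  - book 3 (Hollow Hills): author_id=NULL, no match -> dropped
  - book 4 (The Blue Door): author_id=1 -> matches Young
  - book 5 (Broken Clocks): author_id=2 -> matches Carter
  - book 6 (Stone Bridges): author_id=NULL, no match -> dropped
  - book 7 (Paper Boats): author_id=1 -> matches Young
So 2 of 7 rows are dropped.

SQL:
SELECT a.title, b.name AS author
FROM books a
INNER JOIN authors b ON a.author_id = b.id

Result:
title          | author
---------------+-------
Winter Gardens | Clark 
Falling Leaves | Young 
The Blue Door  | Young 
Broken Clocks  | Carter
Paper Boats    | Young 


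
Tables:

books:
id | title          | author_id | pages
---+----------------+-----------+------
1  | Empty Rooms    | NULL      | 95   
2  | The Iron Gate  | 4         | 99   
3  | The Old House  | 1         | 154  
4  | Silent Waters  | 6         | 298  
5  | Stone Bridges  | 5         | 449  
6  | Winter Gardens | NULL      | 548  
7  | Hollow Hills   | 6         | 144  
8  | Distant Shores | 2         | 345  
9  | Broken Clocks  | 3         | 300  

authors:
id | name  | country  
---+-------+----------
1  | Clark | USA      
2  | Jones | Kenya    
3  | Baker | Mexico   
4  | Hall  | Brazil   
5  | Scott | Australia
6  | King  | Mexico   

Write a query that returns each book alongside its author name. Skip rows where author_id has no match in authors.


INNER JOIN keeps only books rows whose author_id matches an id in authors. Walk through each book:
  - book 1 (Empty Rooms): author_id=NULL, no match -> dropped
  - book 2 (The Iron Gate): author_id=4 -> matches Hall
  - book 3 (The Old House): author_id=1 -> matches Clark
  - book 4 (Silent Waters): author_id=6 -> matches King
  - book 5 (Stone Bridges): author_id=5 -> matches Scott
  - book 6 (Winter Gardens): author_id=NULL, no match -> dropped
  - book 7 (Hollow Hills): author_id=6 -> matches King
  - book 8 (Distant Shores): author_id=2 -> matches Jones
  - book 9 (Broken Clocks): author_id=3 -> matches Baker
So 2 of 9 rows are dropped.

SQL:
SELECT a.title, b.name AS author
FROM books a
INNER JOIN authors b ON a.author_id = b.id

Result:
title          | author
---------------+-------
The Iron Gate  | Hall  
The Old House  | Clark 
Silent Waters  | King  
Stone Bridges  | Scott 
Hollow Hills   | King  
Distant Shores | Jones 
Broken Clocks  | Baker 
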